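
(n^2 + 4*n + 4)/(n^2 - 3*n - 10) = (n + 2)/(n - 5)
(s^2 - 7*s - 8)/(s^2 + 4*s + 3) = (s - 8)/(s + 3)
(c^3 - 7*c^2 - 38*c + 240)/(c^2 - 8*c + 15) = (c^2 - 2*c - 48)/(c - 3)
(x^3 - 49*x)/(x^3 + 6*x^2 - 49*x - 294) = x/(x + 6)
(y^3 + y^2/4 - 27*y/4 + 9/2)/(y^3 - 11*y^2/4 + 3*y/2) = (y + 3)/y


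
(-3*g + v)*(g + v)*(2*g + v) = -6*g^3 - 7*g^2*v + v^3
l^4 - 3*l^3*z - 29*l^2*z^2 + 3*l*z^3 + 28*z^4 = (l - 7*z)*(l - z)*(l + z)*(l + 4*z)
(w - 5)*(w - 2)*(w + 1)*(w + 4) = w^4 - 2*w^3 - 21*w^2 + 22*w + 40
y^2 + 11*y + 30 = (y + 5)*(y + 6)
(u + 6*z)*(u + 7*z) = u^2 + 13*u*z + 42*z^2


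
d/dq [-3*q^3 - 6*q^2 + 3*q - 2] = -9*q^2 - 12*q + 3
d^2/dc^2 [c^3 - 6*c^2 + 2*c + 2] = 6*c - 12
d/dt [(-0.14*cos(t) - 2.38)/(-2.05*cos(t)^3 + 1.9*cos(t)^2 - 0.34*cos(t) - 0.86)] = (0.574*cos(t)^3 + 14.371*cos(t)^2 - 9.044*cos(t) + 0.6888)*sin(t)/(4.2025*cos(t)^6 - 7.79*cos(t)^5 + 5.004*cos(t)^4 + 2.234*cos(t)^3 - 3.1524*cos(t)^2 + 0.5848*cos(t) + 0.7396)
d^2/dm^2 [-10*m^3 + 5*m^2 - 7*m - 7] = 10 - 60*m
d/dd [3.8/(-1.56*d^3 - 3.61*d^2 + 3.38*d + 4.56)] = (17.784*d^2 + 27.436*d - 12.844)/(1.56*d^3 + 3.61*d^2 - 3.38*d - 4.56)^2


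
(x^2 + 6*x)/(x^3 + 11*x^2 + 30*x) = 1/(x + 5)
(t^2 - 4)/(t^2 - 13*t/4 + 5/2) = 4*(t + 2)/(4*t - 5)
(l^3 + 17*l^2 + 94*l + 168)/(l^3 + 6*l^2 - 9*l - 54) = (l^2 + 11*l + 28)/(l^2 - 9)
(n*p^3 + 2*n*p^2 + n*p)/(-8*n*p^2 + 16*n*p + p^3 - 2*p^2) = n*(p^2 + 2*p + 1)/(-8*n*p + 16*n + p^2 - 2*p)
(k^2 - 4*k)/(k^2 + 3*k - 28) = k/(k + 7)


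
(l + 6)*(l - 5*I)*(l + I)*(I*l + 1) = I*l^4 + 5*l^3 + 6*I*l^3 + 30*l^2 + I*l^2 + 5*l + 6*I*l + 30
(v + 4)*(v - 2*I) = v^2 + 4*v - 2*I*v - 8*I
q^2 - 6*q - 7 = (q - 7)*(q + 1)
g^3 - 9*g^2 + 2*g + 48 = (g - 8)*(g - 3)*(g + 2)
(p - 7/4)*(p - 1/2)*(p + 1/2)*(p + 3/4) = p^4 - p^3 - 25*p^2/16 + p/4 + 21/64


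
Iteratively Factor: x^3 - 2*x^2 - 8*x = (x - 4)*(x^2 + 2*x) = x*(x - 4)*(x + 2)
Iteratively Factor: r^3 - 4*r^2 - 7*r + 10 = (r - 1)*(r^2 - 3*r - 10) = (r - 1)*(r + 2)*(r - 5)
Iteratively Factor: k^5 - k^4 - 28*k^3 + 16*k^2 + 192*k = (k)*(k^4 - k^3 - 28*k^2 + 16*k + 192) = k*(k - 4)*(k^3 + 3*k^2 - 16*k - 48) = k*(k - 4)*(k + 3)*(k^2 - 16) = k*(k - 4)*(k + 3)*(k + 4)*(k - 4)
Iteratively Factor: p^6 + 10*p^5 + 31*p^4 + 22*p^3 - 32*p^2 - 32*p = (p + 4)*(p^5 + 6*p^4 + 7*p^3 - 6*p^2 - 8*p) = (p + 4)^2*(p^4 + 2*p^3 - p^2 - 2*p) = (p + 1)*(p + 4)^2*(p^3 + p^2 - 2*p) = p*(p + 1)*(p + 4)^2*(p^2 + p - 2) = p*(p - 1)*(p + 1)*(p + 4)^2*(p + 2)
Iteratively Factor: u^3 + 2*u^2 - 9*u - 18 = (u + 2)*(u^2 - 9) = (u - 3)*(u + 2)*(u + 3)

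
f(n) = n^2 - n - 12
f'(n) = 2*n - 1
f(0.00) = -12.00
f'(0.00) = -1.00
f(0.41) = -12.24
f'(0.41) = -0.18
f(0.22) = -12.17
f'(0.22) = -0.56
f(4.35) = 2.57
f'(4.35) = 7.70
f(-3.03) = 0.21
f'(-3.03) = -7.06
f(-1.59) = -7.88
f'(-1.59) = -4.18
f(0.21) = -12.17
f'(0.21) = -0.58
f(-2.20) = -4.96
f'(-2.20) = -5.40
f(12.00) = 120.00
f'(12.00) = 23.00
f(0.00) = -12.00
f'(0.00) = -1.00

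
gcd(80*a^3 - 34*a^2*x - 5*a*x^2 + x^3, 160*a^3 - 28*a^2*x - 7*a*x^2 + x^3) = -40*a^2 - 3*a*x + x^2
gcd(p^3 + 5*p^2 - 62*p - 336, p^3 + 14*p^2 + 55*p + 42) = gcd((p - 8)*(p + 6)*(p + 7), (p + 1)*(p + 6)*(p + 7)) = p^2 + 13*p + 42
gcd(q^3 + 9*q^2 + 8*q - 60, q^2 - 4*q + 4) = q - 2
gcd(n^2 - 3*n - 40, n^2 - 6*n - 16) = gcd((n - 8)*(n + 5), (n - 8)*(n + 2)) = n - 8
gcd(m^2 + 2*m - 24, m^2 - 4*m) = m - 4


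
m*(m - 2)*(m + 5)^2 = m^4 + 8*m^3 + 5*m^2 - 50*m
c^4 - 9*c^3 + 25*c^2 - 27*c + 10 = (c - 5)*(c - 2)*(c - 1)^2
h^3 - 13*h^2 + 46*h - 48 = (h - 8)*(h - 3)*(h - 2)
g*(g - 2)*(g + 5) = g^3 + 3*g^2 - 10*g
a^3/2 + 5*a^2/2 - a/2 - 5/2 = (a/2 + 1/2)*(a - 1)*(a + 5)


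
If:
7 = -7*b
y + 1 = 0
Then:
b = -1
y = -1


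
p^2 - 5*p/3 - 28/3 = (p - 4)*(p + 7/3)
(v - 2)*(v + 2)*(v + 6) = v^3 + 6*v^2 - 4*v - 24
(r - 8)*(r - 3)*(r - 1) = r^3 - 12*r^2 + 35*r - 24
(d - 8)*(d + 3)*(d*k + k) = d^3*k - 4*d^2*k - 29*d*k - 24*k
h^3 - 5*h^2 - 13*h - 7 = (h - 7)*(h + 1)^2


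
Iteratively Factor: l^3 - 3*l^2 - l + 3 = (l - 3)*(l^2 - 1) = (l - 3)*(l + 1)*(l - 1)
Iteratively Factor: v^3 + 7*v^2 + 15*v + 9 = (v + 3)*(v^2 + 4*v + 3) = (v + 3)^2*(v + 1)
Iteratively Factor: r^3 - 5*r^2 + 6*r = (r)*(r^2 - 5*r + 6) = r*(r - 2)*(r - 3)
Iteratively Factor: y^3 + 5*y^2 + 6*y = (y + 3)*(y^2 + 2*y) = (y + 2)*(y + 3)*(y)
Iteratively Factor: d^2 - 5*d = (d)*(d - 5)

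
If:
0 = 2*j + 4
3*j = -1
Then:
No Solution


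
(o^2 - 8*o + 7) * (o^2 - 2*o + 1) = o^4 - 10*o^3 + 24*o^2 - 22*o + 7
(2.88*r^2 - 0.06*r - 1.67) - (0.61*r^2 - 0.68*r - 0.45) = 2.27*r^2 + 0.62*r - 1.22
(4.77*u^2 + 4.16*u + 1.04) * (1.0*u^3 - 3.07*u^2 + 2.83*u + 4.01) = 4.77*u^5 - 10.4839*u^4 + 1.7679*u^3 + 27.7077*u^2 + 19.6248*u + 4.1704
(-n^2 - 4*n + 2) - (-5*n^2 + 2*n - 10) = 4*n^2 - 6*n + 12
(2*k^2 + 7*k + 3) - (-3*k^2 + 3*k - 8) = 5*k^2 + 4*k + 11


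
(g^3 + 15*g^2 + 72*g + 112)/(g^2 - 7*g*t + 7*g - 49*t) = (-g^2 - 8*g - 16)/(-g + 7*t)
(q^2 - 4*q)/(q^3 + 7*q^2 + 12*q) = (q - 4)/(q^2 + 7*q + 12)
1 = 1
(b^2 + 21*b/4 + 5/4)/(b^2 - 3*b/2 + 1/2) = (4*b^2 + 21*b + 5)/(2*(2*b^2 - 3*b + 1))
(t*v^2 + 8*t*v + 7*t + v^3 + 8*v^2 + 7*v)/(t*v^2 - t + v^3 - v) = (v + 7)/(v - 1)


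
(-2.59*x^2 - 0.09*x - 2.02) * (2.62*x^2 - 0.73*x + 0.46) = -6.7858*x^4 + 1.6549*x^3 - 6.4181*x^2 + 1.4332*x - 0.9292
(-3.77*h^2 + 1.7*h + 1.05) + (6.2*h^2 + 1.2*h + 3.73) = 2.43*h^2 + 2.9*h + 4.78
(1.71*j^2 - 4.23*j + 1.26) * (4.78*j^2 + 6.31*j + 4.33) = 8.1738*j^4 - 9.4293*j^3 - 13.2642*j^2 - 10.3653*j + 5.4558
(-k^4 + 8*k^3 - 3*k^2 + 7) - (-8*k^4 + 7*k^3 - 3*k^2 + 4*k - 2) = 7*k^4 + k^3 - 4*k + 9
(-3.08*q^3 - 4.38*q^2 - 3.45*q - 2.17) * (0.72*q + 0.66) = -2.2176*q^4 - 5.1864*q^3 - 5.3748*q^2 - 3.8394*q - 1.4322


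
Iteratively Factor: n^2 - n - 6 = (n + 2)*(n - 3)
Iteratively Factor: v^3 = (v)*(v^2) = v^2*(v)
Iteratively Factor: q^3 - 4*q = (q - 2)*(q^2 + 2*q) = (q - 2)*(q + 2)*(q)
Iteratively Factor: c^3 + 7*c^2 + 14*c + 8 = (c + 1)*(c^2 + 6*c + 8) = (c + 1)*(c + 2)*(c + 4)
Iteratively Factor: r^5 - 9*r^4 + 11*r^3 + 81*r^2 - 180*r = (r - 3)*(r^4 - 6*r^3 - 7*r^2 + 60*r) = (r - 3)*(r + 3)*(r^3 - 9*r^2 + 20*r) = r*(r - 3)*(r + 3)*(r^2 - 9*r + 20) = r*(r - 4)*(r - 3)*(r + 3)*(r - 5)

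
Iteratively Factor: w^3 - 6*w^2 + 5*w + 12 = (w + 1)*(w^2 - 7*w + 12) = (w - 4)*(w + 1)*(w - 3)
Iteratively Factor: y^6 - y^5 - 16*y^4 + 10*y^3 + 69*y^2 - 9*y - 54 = (y + 3)*(y^5 - 4*y^4 - 4*y^3 + 22*y^2 + 3*y - 18) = (y - 3)*(y + 3)*(y^4 - y^3 - 7*y^2 + y + 6) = (y - 3)*(y + 1)*(y + 3)*(y^3 - 2*y^2 - 5*y + 6) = (y - 3)*(y + 1)*(y + 2)*(y + 3)*(y^2 - 4*y + 3) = (y - 3)*(y - 1)*(y + 1)*(y + 2)*(y + 3)*(y - 3)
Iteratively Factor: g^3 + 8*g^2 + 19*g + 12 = (g + 3)*(g^2 + 5*g + 4) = (g + 3)*(g + 4)*(g + 1)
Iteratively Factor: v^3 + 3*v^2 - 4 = (v + 2)*(v^2 + v - 2) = (v - 1)*(v + 2)*(v + 2)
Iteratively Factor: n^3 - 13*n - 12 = (n + 3)*(n^2 - 3*n - 4) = (n - 4)*(n + 3)*(n + 1)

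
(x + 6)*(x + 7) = x^2 + 13*x + 42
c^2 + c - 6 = (c - 2)*(c + 3)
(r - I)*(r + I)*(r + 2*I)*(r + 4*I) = r^4 + 6*I*r^3 - 7*r^2 + 6*I*r - 8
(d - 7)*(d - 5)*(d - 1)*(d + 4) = d^4 - 9*d^3 - 5*d^2 + 153*d - 140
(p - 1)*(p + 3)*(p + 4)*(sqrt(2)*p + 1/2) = sqrt(2)*p^4 + p^3/2 + 6*sqrt(2)*p^3 + 3*p^2 + 5*sqrt(2)*p^2 - 12*sqrt(2)*p + 5*p/2 - 6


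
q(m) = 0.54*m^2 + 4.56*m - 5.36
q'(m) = 1.08*m + 4.56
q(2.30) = 7.98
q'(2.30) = 7.04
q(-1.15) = -9.89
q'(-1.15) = 3.32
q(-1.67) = -11.47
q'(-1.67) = 2.76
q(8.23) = 68.74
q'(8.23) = 13.45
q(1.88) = 5.12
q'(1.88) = 6.59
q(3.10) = 13.97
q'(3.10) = 7.91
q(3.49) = 17.13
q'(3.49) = 8.33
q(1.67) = 3.76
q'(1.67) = 6.36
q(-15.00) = 47.74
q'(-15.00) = -11.64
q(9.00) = 79.42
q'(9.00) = 14.28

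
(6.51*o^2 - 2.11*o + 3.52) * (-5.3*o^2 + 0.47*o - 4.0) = -34.503*o^4 + 14.2427*o^3 - 45.6877*o^2 + 10.0944*o - 14.08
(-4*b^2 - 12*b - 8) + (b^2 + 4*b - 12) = -3*b^2 - 8*b - 20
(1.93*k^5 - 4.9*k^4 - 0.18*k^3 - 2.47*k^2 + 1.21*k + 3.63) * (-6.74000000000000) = -13.0082*k^5 + 33.026*k^4 + 1.2132*k^3 + 16.6478*k^2 - 8.1554*k - 24.4662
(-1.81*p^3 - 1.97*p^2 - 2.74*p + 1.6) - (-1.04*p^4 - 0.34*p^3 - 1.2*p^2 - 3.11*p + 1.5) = 1.04*p^4 - 1.47*p^3 - 0.77*p^2 + 0.37*p + 0.1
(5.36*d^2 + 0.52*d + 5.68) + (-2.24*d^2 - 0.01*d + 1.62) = 3.12*d^2 + 0.51*d + 7.3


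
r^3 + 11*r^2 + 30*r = r*(r + 5)*(r + 6)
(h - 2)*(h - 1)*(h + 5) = h^3 + 2*h^2 - 13*h + 10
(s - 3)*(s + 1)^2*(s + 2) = s^4 + s^3 - 7*s^2 - 13*s - 6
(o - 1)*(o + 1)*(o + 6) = o^3 + 6*o^2 - o - 6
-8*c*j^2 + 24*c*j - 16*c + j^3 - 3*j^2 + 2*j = (-8*c + j)*(j - 2)*(j - 1)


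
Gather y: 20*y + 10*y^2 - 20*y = 10*y^2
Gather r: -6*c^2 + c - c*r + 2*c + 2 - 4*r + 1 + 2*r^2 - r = -6*c^2 + 3*c + 2*r^2 + r*(-c - 5) + 3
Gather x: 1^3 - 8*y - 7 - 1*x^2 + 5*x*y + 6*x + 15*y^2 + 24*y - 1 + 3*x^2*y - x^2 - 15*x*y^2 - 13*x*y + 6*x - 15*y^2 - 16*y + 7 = x^2*(3*y - 2) + x*(-15*y^2 - 8*y + 12)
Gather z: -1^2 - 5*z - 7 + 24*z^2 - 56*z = 24*z^2 - 61*z - 8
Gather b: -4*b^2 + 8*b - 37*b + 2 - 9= -4*b^2 - 29*b - 7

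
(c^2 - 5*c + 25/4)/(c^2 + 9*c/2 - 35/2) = (c - 5/2)/(c + 7)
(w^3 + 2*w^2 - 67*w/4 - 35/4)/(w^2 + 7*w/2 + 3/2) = (2*w^2 + 3*w - 35)/(2*(w + 3))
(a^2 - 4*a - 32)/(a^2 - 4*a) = (a^2 - 4*a - 32)/(a*(a - 4))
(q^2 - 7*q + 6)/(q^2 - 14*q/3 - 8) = 3*(q - 1)/(3*q + 4)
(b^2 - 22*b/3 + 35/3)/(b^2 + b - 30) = (b - 7/3)/(b + 6)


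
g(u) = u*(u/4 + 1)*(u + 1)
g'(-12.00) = 79.00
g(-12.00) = -264.00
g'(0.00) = 1.00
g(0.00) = 0.00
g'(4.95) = 31.75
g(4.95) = 65.90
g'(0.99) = 4.21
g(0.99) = 2.46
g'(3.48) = 18.78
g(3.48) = 29.15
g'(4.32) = 25.80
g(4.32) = 47.80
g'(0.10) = 1.26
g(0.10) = 0.11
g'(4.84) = 30.67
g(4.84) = 62.47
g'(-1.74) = -1.08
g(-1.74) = 0.73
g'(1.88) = 8.35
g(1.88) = 7.96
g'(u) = u*(u/4 + 1) + u*(u + 1)/4 + (u/4 + 1)*(u + 1) = 3*u^2/4 + 5*u/2 + 1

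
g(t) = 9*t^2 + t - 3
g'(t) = 18*t + 1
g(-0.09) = -3.02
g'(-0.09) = -0.62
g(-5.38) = 252.12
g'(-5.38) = -95.84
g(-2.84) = 66.75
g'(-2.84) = -50.12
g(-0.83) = 2.37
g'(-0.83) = -13.94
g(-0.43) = -1.77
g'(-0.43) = -6.74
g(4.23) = 162.27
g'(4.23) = 77.14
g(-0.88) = 3.09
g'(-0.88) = -14.84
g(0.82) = 3.87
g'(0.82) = 15.76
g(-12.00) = 1281.00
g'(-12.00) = -215.00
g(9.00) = 735.00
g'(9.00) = 163.00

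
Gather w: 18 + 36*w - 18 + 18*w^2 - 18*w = 18*w^2 + 18*w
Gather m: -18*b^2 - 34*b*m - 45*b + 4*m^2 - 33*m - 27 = -18*b^2 - 45*b + 4*m^2 + m*(-34*b - 33) - 27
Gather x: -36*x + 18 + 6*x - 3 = 15 - 30*x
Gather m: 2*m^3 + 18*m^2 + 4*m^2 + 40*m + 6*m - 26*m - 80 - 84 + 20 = 2*m^3 + 22*m^2 + 20*m - 144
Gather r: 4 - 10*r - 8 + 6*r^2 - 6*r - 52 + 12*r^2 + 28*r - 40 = 18*r^2 + 12*r - 96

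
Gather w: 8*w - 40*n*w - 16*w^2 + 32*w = -16*w^2 + w*(40 - 40*n)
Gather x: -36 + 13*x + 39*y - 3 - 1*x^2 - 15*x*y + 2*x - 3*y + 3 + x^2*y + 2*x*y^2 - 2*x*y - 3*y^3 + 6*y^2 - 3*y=x^2*(y - 1) + x*(2*y^2 - 17*y + 15) - 3*y^3 + 6*y^2 + 33*y - 36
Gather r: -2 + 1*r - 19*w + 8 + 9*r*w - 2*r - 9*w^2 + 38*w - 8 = r*(9*w - 1) - 9*w^2 + 19*w - 2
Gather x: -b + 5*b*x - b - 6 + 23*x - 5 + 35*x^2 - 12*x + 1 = -2*b + 35*x^2 + x*(5*b + 11) - 10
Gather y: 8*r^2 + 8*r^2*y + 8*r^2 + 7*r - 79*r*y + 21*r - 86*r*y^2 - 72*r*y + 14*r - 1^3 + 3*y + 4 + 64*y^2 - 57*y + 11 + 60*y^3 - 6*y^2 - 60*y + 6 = 16*r^2 + 42*r + 60*y^3 + y^2*(58 - 86*r) + y*(8*r^2 - 151*r - 114) + 20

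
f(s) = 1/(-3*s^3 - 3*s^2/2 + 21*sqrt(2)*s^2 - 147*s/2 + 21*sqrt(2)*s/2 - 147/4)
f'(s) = (9*s^2 - 42*sqrt(2)*s + 3*s - 21*sqrt(2)/2 + 147/2)/(-3*s^3 - 3*s^2/2 + 21*sqrt(2)*s^2 - 147*s/2 + 21*sqrt(2)*s/2 - 147/4)^2 = 8*(6*s^2 - 28*sqrt(2)*s + 2*s - 7*sqrt(2) + 49)/(3*(4*s^3 - 28*sqrt(2)*s^2 + 2*s^2 - 14*sqrt(2)*s + 98*s + 49)^2)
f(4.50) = -0.33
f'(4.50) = -1.40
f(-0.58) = 0.14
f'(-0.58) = 1.75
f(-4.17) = 0.00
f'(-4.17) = 0.00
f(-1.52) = 0.01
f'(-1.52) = 0.01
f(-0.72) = 0.05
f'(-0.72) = 0.23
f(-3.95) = 0.00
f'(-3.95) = 0.00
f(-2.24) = 0.00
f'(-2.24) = 0.00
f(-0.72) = 0.05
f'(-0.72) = 0.23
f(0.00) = -0.03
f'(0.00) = 0.04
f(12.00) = 0.00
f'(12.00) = 0.00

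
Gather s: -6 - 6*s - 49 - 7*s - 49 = -13*s - 104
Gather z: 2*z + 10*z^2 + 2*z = 10*z^2 + 4*z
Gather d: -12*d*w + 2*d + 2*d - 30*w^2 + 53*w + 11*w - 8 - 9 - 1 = d*(4 - 12*w) - 30*w^2 + 64*w - 18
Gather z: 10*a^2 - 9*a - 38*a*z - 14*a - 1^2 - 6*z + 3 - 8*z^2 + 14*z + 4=10*a^2 - 23*a - 8*z^2 + z*(8 - 38*a) + 6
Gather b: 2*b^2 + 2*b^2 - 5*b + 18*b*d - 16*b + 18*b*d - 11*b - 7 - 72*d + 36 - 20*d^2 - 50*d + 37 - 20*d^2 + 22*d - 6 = 4*b^2 + b*(36*d - 32) - 40*d^2 - 100*d + 60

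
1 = 1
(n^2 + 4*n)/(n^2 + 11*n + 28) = n/(n + 7)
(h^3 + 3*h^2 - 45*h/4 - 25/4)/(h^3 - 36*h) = (4*h^3 + 12*h^2 - 45*h - 25)/(4*h*(h^2 - 36))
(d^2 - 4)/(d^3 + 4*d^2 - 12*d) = (d + 2)/(d*(d + 6))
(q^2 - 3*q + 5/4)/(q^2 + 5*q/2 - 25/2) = (q - 1/2)/(q + 5)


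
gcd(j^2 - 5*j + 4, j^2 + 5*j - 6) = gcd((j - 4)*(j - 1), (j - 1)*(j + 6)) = j - 1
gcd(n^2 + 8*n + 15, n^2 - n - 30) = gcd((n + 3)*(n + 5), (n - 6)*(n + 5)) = n + 5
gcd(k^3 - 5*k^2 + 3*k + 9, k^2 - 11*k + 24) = k - 3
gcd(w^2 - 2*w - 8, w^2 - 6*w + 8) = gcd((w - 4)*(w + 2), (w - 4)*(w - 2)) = w - 4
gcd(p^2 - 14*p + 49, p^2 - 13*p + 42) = p - 7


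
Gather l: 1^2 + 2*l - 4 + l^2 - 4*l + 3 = l^2 - 2*l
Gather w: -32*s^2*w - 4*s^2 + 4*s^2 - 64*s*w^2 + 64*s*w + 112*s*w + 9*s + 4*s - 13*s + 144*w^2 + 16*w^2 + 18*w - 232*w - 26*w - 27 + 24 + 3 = w^2*(160 - 64*s) + w*(-32*s^2 + 176*s - 240)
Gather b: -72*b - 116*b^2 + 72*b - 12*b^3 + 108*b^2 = -12*b^3 - 8*b^2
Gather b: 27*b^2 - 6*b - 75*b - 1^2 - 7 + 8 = 27*b^2 - 81*b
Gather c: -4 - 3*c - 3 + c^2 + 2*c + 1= c^2 - c - 6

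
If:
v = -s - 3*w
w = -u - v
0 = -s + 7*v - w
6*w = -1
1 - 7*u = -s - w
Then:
No Solution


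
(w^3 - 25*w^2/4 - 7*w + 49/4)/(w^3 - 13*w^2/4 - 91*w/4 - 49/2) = (w - 1)/(w + 2)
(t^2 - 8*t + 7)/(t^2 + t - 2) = (t - 7)/(t + 2)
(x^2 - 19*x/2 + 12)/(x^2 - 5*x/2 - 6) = (-2*x^2 + 19*x - 24)/(-2*x^2 + 5*x + 12)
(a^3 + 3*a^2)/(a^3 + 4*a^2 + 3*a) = a/(a + 1)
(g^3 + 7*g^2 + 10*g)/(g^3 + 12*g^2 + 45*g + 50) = g/(g + 5)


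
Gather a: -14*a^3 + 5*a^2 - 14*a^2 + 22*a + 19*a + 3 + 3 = -14*a^3 - 9*a^2 + 41*a + 6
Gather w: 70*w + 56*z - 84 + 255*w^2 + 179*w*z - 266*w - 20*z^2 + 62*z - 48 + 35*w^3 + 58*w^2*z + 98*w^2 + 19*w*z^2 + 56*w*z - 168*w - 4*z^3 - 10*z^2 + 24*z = 35*w^3 + w^2*(58*z + 353) + w*(19*z^2 + 235*z - 364) - 4*z^3 - 30*z^2 + 142*z - 132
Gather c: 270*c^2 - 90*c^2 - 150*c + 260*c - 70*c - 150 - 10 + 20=180*c^2 + 40*c - 140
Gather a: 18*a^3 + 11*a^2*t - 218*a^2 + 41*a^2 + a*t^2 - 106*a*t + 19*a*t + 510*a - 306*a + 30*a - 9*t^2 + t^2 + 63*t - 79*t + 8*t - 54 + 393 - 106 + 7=18*a^3 + a^2*(11*t - 177) + a*(t^2 - 87*t + 234) - 8*t^2 - 8*t + 240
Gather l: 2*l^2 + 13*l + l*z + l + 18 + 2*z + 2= 2*l^2 + l*(z + 14) + 2*z + 20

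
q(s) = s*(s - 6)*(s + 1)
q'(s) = s*(s - 6) + s*(s + 1) + (s - 6)*(s + 1) = 3*s^2 - 10*s - 6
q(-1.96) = -14.98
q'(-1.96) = 25.12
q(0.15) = -1.01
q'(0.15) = -7.43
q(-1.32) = -3.09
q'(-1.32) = 12.43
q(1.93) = -23.02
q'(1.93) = -14.13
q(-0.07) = 0.40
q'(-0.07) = -5.29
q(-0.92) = 0.51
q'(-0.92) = 5.74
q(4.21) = -39.26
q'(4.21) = 5.07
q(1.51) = -17.02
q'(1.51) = -14.26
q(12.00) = 936.00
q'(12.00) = 306.00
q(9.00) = 270.00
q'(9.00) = 147.00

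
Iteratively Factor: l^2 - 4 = (l + 2)*(l - 2)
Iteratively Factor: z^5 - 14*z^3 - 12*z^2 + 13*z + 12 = (z + 1)*(z^4 - z^3 - 13*z^2 + z + 12) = (z - 1)*(z + 1)*(z^3 - 13*z - 12) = (z - 1)*(z + 1)*(z + 3)*(z^2 - 3*z - 4) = (z - 4)*(z - 1)*(z + 1)*(z + 3)*(z + 1)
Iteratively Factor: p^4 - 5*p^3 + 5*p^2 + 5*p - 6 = (p - 2)*(p^3 - 3*p^2 - p + 3) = (p - 3)*(p - 2)*(p^2 - 1) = (p - 3)*(p - 2)*(p + 1)*(p - 1)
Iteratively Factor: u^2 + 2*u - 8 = (u - 2)*(u + 4)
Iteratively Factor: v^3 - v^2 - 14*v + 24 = (v + 4)*(v^2 - 5*v + 6) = (v - 2)*(v + 4)*(v - 3)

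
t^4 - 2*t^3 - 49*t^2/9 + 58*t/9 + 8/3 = (t - 3)*(t - 4/3)*(t + 1/3)*(t + 2)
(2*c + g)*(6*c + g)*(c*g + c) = 12*c^3*g + 12*c^3 + 8*c^2*g^2 + 8*c^2*g + c*g^3 + c*g^2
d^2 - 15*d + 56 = (d - 8)*(d - 7)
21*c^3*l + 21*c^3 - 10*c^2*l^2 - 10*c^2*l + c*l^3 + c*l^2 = (-7*c + l)*(-3*c + l)*(c*l + c)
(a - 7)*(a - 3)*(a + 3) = a^3 - 7*a^2 - 9*a + 63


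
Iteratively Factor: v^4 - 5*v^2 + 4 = (v + 2)*(v^3 - 2*v^2 - v + 2) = (v - 2)*(v + 2)*(v^2 - 1) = (v - 2)*(v - 1)*(v + 2)*(v + 1)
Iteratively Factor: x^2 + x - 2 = (x - 1)*(x + 2)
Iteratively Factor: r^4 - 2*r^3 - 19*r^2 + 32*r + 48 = (r - 4)*(r^3 + 2*r^2 - 11*r - 12) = (r - 4)*(r - 3)*(r^2 + 5*r + 4) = (r - 4)*(r - 3)*(r + 1)*(r + 4)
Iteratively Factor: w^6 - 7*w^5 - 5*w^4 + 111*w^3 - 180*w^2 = (w + 4)*(w^5 - 11*w^4 + 39*w^3 - 45*w^2) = (w - 3)*(w + 4)*(w^4 - 8*w^3 + 15*w^2) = w*(w - 3)*(w + 4)*(w^3 - 8*w^2 + 15*w) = w*(w - 5)*(w - 3)*(w + 4)*(w^2 - 3*w) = w^2*(w - 5)*(w - 3)*(w + 4)*(w - 3)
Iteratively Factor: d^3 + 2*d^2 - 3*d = (d + 3)*(d^2 - d) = (d - 1)*(d + 3)*(d)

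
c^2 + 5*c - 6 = (c - 1)*(c + 6)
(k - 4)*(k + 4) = k^2 - 16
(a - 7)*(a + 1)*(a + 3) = a^3 - 3*a^2 - 25*a - 21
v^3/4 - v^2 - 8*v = v*(v/4 + 1)*(v - 8)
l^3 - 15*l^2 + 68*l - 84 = (l - 7)*(l - 6)*(l - 2)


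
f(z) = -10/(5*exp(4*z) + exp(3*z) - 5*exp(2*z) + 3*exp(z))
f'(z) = -10*(-20*exp(4*z) - 3*exp(3*z) + 10*exp(2*z) - 3*exp(z))/(5*exp(4*z) + exp(3*z) - 5*exp(2*z) + 3*exp(z))^2 = 10*(20*exp(3*z) + 3*exp(2*z) - 10*exp(z) + 3)*exp(-z)/(5*exp(3*z) + exp(2*z) - 5*exp(z) + 3)^2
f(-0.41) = -9.51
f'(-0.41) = 21.21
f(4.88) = -0.00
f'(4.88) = 0.00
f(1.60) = -0.00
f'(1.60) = 0.01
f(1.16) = -0.02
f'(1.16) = 0.08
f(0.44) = -0.39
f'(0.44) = 1.67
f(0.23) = -0.96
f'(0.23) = 4.08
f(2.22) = -0.00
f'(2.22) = 0.00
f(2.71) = -0.00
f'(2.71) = 0.00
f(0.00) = -2.50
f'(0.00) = 10.00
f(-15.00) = -10896730.13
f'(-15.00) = 10896724.57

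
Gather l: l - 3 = l - 3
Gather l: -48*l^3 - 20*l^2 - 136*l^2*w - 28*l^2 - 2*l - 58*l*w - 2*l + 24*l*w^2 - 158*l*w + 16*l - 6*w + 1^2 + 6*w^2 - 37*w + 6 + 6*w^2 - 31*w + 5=-48*l^3 + l^2*(-136*w - 48) + l*(24*w^2 - 216*w + 12) + 12*w^2 - 74*w + 12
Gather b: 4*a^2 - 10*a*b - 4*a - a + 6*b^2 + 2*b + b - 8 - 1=4*a^2 - 5*a + 6*b^2 + b*(3 - 10*a) - 9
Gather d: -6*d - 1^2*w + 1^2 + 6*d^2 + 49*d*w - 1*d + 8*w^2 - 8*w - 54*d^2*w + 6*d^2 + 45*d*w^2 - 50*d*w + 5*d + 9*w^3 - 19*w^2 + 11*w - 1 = d^2*(12 - 54*w) + d*(45*w^2 - w - 2) + 9*w^3 - 11*w^2 + 2*w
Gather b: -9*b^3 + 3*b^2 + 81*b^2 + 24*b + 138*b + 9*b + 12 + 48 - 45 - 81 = -9*b^3 + 84*b^2 + 171*b - 66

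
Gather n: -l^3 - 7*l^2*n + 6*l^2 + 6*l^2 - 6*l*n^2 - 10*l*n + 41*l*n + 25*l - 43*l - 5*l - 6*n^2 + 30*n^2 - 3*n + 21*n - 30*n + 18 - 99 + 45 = -l^3 + 12*l^2 - 23*l + n^2*(24 - 6*l) + n*(-7*l^2 + 31*l - 12) - 36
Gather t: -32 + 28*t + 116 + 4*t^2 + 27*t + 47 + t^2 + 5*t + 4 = 5*t^2 + 60*t + 135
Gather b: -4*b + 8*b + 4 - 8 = 4*b - 4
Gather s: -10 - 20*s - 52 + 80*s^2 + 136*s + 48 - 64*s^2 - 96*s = 16*s^2 + 20*s - 14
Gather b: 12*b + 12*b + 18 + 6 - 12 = 24*b + 12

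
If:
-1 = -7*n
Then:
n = 1/7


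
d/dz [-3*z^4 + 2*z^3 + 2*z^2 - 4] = 2*z*(-6*z^2 + 3*z + 2)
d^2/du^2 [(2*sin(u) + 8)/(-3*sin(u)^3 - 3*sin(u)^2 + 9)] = 2*(4*sin(u)^7 + 39*sin(u)^6 + 39*sin(u)^5 + sin(u)^4 + 60*sin(u)^3 - 12*sin(u)^2 - 81*sin(u) - 24)/(3*(sin(u)^3 + sin(u)^2 - 3)^3)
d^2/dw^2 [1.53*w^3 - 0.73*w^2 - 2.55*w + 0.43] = 9.18*w - 1.46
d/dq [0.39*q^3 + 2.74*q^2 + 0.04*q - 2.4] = 1.17*q^2 + 5.48*q + 0.04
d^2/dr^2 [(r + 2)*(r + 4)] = 2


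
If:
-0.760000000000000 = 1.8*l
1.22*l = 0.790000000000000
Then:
No Solution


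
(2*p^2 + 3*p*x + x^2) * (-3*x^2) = -6*p^2*x^2 - 9*p*x^3 - 3*x^4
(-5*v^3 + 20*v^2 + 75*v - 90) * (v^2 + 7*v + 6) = -5*v^5 - 15*v^4 + 185*v^3 + 555*v^2 - 180*v - 540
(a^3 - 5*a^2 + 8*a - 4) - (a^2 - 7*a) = a^3 - 6*a^2 + 15*a - 4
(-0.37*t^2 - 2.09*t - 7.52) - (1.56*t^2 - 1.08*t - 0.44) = -1.93*t^2 - 1.01*t - 7.08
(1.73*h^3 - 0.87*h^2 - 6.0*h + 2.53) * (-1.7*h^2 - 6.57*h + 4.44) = -2.941*h^5 - 9.8871*h^4 + 23.5971*h^3 + 31.2562*h^2 - 43.2621*h + 11.2332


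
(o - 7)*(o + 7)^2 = o^3 + 7*o^2 - 49*o - 343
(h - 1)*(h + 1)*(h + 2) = h^3 + 2*h^2 - h - 2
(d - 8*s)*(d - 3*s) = d^2 - 11*d*s + 24*s^2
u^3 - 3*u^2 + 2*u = u*(u - 2)*(u - 1)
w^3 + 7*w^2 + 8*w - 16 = (w - 1)*(w + 4)^2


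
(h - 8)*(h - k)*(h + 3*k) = h^3 + 2*h^2*k - 8*h^2 - 3*h*k^2 - 16*h*k + 24*k^2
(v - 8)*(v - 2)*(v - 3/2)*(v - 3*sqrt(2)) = v^4 - 23*v^3/2 - 3*sqrt(2)*v^3 + 31*v^2 + 69*sqrt(2)*v^2/2 - 93*sqrt(2)*v - 24*v + 72*sqrt(2)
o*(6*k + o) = 6*k*o + o^2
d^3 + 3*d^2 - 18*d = d*(d - 3)*(d + 6)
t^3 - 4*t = t*(t - 2)*(t + 2)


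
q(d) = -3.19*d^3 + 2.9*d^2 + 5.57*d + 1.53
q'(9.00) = -717.40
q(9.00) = -2038.95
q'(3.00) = -63.16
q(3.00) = -41.79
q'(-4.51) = -215.24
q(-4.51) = 328.03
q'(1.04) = 1.25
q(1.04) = 6.87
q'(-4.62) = -225.49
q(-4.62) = 352.26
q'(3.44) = -87.73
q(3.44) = -74.85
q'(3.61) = -98.21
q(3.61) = -90.65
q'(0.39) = 6.38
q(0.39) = 3.95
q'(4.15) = -135.18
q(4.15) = -153.41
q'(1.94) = -19.20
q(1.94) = -0.04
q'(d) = -9.57*d^2 + 5.8*d + 5.57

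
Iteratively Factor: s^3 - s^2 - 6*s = (s - 3)*(s^2 + 2*s) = (s - 3)*(s + 2)*(s)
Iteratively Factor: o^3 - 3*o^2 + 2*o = (o)*(o^2 - 3*o + 2) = o*(o - 2)*(o - 1)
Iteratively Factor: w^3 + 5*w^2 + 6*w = (w + 3)*(w^2 + 2*w) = (w + 2)*(w + 3)*(w)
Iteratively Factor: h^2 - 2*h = (h)*(h - 2)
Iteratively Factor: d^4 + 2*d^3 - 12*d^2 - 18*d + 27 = (d - 1)*(d^3 + 3*d^2 - 9*d - 27) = (d - 1)*(d + 3)*(d^2 - 9) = (d - 1)*(d + 3)^2*(d - 3)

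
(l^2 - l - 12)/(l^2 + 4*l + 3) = (l - 4)/(l + 1)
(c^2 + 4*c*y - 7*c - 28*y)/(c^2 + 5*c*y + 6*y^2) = (c^2 + 4*c*y - 7*c - 28*y)/(c^2 + 5*c*y + 6*y^2)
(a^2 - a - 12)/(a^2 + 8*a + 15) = (a - 4)/(a + 5)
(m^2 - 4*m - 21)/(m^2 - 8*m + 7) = (m + 3)/(m - 1)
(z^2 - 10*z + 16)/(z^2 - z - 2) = (z - 8)/(z + 1)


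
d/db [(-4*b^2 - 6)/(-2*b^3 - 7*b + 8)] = 2*(4*b*(2*b^3 + 7*b - 8) - (2*b^2 + 3)*(6*b^2 + 7))/(2*b^3 + 7*b - 8)^2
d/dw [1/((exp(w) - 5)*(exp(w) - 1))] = 2*(3 - exp(w))*exp(w)/(exp(4*w) - 12*exp(3*w) + 46*exp(2*w) - 60*exp(w) + 25)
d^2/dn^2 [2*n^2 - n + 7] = 4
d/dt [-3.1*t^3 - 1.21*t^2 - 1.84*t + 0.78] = -9.3*t^2 - 2.42*t - 1.84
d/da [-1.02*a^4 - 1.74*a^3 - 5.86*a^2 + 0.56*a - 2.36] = -4.08*a^3 - 5.22*a^2 - 11.72*a + 0.56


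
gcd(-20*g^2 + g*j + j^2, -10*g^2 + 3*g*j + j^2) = 5*g + j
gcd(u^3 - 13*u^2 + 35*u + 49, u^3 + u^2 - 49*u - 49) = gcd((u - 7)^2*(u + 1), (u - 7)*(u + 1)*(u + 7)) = u^2 - 6*u - 7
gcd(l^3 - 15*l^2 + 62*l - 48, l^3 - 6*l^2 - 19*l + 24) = l^2 - 9*l + 8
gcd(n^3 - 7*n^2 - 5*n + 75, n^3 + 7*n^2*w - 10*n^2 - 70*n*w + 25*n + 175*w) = n^2 - 10*n + 25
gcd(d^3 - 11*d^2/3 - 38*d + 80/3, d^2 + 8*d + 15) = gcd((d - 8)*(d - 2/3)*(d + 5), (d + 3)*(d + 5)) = d + 5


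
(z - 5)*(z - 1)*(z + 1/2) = z^3 - 11*z^2/2 + 2*z + 5/2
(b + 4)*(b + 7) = b^2 + 11*b + 28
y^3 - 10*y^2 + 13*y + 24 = (y - 8)*(y - 3)*(y + 1)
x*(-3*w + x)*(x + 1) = -3*w*x^2 - 3*w*x + x^3 + x^2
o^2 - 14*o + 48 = (o - 8)*(o - 6)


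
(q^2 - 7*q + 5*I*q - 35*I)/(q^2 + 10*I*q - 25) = (q - 7)/(q + 5*I)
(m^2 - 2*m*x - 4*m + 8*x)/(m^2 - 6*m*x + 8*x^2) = (4 - m)/(-m + 4*x)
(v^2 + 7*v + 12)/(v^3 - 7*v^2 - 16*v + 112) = (v + 3)/(v^2 - 11*v + 28)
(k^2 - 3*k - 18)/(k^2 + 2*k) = (k^2 - 3*k - 18)/(k*(k + 2))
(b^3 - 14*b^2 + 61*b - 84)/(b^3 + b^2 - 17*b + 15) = (b^2 - 11*b + 28)/(b^2 + 4*b - 5)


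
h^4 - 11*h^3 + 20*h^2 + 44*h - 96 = (h - 8)*(h - 3)*(h - 2)*(h + 2)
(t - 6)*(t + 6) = t^2 - 36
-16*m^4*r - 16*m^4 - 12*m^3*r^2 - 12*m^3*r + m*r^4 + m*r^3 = (-4*m + r)*(2*m + r)^2*(m*r + m)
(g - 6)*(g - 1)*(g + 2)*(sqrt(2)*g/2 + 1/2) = sqrt(2)*g^4/2 - 5*sqrt(2)*g^3/2 + g^3/2 - 4*sqrt(2)*g^2 - 5*g^2/2 - 4*g + 6*sqrt(2)*g + 6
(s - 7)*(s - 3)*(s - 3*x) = s^3 - 3*s^2*x - 10*s^2 + 30*s*x + 21*s - 63*x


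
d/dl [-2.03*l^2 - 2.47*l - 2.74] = -4.06*l - 2.47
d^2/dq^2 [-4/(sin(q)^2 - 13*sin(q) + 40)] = 4*(4*sin(q)^4 - 39*sin(q)^3 + 3*sin(q)^2 + 598*sin(q) - 258)/(sin(q)^2 - 13*sin(q) + 40)^3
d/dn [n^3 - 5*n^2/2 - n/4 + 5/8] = 3*n^2 - 5*n - 1/4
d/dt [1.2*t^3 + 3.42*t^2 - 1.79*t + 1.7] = 3.6*t^2 + 6.84*t - 1.79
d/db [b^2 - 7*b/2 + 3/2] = 2*b - 7/2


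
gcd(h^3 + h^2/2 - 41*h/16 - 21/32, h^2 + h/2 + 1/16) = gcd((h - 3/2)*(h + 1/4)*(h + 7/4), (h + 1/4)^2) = h + 1/4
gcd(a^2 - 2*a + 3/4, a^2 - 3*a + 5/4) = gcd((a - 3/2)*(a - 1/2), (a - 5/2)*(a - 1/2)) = a - 1/2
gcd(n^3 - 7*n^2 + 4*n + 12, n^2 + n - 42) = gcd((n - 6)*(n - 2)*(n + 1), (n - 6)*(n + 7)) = n - 6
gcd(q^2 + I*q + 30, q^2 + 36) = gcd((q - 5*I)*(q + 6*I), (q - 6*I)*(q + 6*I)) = q + 6*I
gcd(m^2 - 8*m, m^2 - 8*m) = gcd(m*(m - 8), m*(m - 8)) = m^2 - 8*m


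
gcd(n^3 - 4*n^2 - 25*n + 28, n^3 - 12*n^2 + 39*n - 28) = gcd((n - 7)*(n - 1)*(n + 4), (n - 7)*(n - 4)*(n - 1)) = n^2 - 8*n + 7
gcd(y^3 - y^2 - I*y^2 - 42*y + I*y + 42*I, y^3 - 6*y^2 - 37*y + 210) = y^2 - y - 42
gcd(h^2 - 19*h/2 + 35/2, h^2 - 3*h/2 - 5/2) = h - 5/2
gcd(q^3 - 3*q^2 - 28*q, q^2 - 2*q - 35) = q - 7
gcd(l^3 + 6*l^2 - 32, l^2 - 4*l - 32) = l + 4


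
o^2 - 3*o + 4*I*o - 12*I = (o - 3)*(o + 4*I)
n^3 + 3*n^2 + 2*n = n*(n + 1)*(n + 2)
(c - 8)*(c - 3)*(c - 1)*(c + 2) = c^4 - 10*c^3 + 11*c^2 + 46*c - 48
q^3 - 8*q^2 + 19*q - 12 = (q - 4)*(q - 3)*(q - 1)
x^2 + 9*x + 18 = (x + 3)*(x + 6)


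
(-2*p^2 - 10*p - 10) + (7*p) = -2*p^2 - 3*p - 10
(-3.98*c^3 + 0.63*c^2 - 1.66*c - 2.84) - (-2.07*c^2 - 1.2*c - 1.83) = -3.98*c^3 + 2.7*c^2 - 0.46*c - 1.01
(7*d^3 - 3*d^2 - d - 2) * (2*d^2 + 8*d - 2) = 14*d^5 + 50*d^4 - 40*d^3 - 6*d^2 - 14*d + 4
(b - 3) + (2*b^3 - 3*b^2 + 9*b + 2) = 2*b^3 - 3*b^2 + 10*b - 1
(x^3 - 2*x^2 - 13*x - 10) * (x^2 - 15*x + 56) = x^5 - 17*x^4 + 73*x^3 + 73*x^2 - 578*x - 560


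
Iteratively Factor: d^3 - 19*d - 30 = (d + 2)*(d^2 - 2*d - 15) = (d - 5)*(d + 2)*(d + 3)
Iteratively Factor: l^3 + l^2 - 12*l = (l - 3)*(l^2 + 4*l) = l*(l - 3)*(l + 4)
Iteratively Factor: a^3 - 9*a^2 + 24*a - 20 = (a - 5)*(a^2 - 4*a + 4) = (a - 5)*(a - 2)*(a - 2)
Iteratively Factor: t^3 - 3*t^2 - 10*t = (t - 5)*(t^2 + 2*t) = t*(t - 5)*(t + 2)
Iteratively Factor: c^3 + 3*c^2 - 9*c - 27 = (c + 3)*(c^2 - 9) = (c + 3)^2*(c - 3)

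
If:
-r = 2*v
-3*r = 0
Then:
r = 0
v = 0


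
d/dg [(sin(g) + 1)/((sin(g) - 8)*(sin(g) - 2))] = (-2*sin(g) + cos(g)^2 + 25)*cos(g)/((sin(g) - 8)^2*(sin(g) - 2)^2)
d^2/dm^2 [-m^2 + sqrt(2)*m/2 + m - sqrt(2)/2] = -2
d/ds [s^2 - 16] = 2*s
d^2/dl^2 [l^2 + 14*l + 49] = 2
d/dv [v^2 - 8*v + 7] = 2*v - 8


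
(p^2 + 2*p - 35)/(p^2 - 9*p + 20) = (p + 7)/(p - 4)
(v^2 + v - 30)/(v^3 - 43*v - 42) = (v - 5)/(v^2 - 6*v - 7)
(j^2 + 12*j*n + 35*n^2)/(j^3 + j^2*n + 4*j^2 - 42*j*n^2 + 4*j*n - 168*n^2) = (j + 5*n)/(j^2 - 6*j*n + 4*j - 24*n)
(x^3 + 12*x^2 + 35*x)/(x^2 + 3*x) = (x^2 + 12*x + 35)/(x + 3)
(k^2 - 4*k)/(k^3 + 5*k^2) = (k - 4)/(k*(k + 5))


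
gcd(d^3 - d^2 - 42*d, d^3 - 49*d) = d^2 - 7*d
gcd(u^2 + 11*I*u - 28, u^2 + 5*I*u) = 1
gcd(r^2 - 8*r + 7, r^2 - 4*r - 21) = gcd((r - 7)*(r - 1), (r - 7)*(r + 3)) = r - 7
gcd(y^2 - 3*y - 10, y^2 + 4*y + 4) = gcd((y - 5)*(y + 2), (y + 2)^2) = y + 2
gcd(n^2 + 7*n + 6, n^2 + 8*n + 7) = n + 1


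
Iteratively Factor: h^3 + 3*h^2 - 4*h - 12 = (h - 2)*(h^2 + 5*h + 6) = (h - 2)*(h + 2)*(h + 3)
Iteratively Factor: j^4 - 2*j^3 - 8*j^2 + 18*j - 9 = (j - 3)*(j^3 + j^2 - 5*j + 3) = (j - 3)*(j - 1)*(j^2 + 2*j - 3) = (j - 3)*(j - 1)*(j + 3)*(j - 1)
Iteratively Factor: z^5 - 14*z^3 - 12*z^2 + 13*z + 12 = (z + 3)*(z^4 - 3*z^3 - 5*z^2 + 3*z + 4) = (z + 1)*(z + 3)*(z^3 - 4*z^2 - z + 4) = (z + 1)^2*(z + 3)*(z^2 - 5*z + 4) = (z - 4)*(z + 1)^2*(z + 3)*(z - 1)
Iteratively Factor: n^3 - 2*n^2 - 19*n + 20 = (n - 1)*(n^2 - n - 20) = (n - 5)*(n - 1)*(n + 4)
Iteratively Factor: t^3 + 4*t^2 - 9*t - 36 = (t - 3)*(t^2 + 7*t + 12) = (t - 3)*(t + 3)*(t + 4)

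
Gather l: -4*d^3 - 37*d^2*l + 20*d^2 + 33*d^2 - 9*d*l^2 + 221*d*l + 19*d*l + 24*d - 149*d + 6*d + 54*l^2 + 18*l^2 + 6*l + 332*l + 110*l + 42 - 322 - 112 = -4*d^3 + 53*d^2 - 119*d + l^2*(72 - 9*d) + l*(-37*d^2 + 240*d + 448) - 392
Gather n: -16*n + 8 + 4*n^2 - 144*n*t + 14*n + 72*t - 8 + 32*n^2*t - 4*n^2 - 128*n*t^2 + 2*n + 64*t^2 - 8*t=32*n^2*t + n*(-128*t^2 - 144*t) + 64*t^2 + 64*t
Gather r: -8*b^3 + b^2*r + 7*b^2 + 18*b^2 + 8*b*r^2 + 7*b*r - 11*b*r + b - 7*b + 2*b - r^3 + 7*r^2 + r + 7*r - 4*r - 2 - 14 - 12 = -8*b^3 + 25*b^2 - 4*b - r^3 + r^2*(8*b + 7) + r*(b^2 - 4*b + 4) - 28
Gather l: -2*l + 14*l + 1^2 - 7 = 12*l - 6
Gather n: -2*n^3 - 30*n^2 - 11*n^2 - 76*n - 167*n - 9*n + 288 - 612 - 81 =-2*n^3 - 41*n^2 - 252*n - 405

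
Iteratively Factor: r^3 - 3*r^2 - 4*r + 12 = (r + 2)*(r^2 - 5*r + 6) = (r - 2)*(r + 2)*(r - 3)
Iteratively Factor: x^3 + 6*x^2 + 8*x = (x + 2)*(x^2 + 4*x) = (x + 2)*(x + 4)*(x)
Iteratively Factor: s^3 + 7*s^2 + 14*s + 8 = (s + 2)*(s^2 + 5*s + 4) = (s + 2)*(s + 4)*(s + 1)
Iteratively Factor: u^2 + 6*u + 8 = (u + 4)*(u + 2)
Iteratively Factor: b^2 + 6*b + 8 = (b + 2)*(b + 4)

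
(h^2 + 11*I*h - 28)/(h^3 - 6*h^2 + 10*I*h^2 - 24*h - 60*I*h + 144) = (h + 7*I)/(h^2 + 6*h*(-1 + I) - 36*I)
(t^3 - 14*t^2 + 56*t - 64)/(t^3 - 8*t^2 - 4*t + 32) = (t - 4)/(t + 2)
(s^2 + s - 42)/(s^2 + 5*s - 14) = (s - 6)/(s - 2)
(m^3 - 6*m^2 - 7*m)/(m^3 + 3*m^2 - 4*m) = (m^2 - 6*m - 7)/(m^2 + 3*m - 4)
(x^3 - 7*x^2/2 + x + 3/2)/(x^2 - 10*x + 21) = (2*x^2 - x - 1)/(2*(x - 7))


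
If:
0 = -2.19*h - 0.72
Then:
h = -0.33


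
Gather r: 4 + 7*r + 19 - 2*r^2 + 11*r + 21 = -2*r^2 + 18*r + 44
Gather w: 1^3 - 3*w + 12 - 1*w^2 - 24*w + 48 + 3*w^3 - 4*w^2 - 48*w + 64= 3*w^3 - 5*w^2 - 75*w + 125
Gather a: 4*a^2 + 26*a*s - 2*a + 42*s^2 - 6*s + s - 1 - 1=4*a^2 + a*(26*s - 2) + 42*s^2 - 5*s - 2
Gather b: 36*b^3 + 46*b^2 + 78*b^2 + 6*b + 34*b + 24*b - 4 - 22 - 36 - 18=36*b^3 + 124*b^2 + 64*b - 80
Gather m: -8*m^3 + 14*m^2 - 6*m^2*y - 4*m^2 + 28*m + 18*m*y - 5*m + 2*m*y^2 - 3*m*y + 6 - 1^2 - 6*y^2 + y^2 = -8*m^3 + m^2*(10 - 6*y) + m*(2*y^2 + 15*y + 23) - 5*y^2 + 5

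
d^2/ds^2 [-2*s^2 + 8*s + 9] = -4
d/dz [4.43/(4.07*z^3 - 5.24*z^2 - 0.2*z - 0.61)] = (-54.0903*z^2 + 46.4264*z + 0.886)/(-4.07*z^3 + 5.24*z^2 + 0.2*z + 0.61)^2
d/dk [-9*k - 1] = -9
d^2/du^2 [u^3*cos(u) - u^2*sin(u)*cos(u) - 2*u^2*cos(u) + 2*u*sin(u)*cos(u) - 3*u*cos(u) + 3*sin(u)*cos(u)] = -u^3*cos(u) - 6*u^2*sin(u) + 2*u^2*sin(2*u) + 2*u^2*cos(u) + 8*u*sin(u) - 4*sqrt(2)*u*sin(2*u + pi/4) + 9*u*cos(u) + 6*sin(u) - 7*sin(2*u) - 4*cos(u) + 4*cos(2*u)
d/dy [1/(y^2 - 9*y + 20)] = (9 - 2*y)/(y^2 - 9*y + 20)^2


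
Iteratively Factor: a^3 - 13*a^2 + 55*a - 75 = (a - 3)*(a^2 - 10*a + 25) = (a - 5)*(a - 3)*(a - 5)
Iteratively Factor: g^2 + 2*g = (g)*(g + 2)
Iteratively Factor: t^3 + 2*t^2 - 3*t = (t)*(t^2 + 2*t - 3) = t*(t + 3)*(t - 1)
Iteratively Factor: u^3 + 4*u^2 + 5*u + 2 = (u + 1)*(u^2 + 3*u + 2) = (u + 1)*(u + 2)*(u + 1)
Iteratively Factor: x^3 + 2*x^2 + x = (x)*(x^2 + 2*x + 1) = x*(x + 1)*(x + 1)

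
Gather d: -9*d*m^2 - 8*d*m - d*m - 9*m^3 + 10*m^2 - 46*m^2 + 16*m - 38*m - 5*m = d*(-9*m^2 - 9*m) - 9*m^3 - 36*m^2 - 27*m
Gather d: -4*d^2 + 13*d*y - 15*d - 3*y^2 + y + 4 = -4*d^2 + d*(13*y - 15) - 3*y^2 + y + 4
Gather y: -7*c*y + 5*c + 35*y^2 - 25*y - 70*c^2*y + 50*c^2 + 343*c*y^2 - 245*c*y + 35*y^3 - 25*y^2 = 50*c^2 + 5*c + 35*y^3 + y^2*(343*c + 10) + y*(-70*c^2 - 252*c - 25)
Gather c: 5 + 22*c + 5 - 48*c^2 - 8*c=-48*c^2 + 14*c + 10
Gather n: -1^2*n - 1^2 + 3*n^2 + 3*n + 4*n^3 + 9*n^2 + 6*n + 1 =4*n^3 + 12*n^2 + 8*n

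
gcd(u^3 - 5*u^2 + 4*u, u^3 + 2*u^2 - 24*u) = u^2 - 4*u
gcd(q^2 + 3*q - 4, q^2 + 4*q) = q + 4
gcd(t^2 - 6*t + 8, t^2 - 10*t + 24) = t - 4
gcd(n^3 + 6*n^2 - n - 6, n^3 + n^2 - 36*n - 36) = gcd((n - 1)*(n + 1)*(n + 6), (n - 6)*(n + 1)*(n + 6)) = n^2 + 7*n + 6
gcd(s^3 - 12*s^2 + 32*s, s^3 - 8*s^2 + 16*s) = s^2 - 4*s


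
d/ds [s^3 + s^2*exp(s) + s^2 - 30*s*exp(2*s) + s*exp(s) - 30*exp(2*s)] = s^2*exp(s) + 3*s^2 - 60*s*exp(2*s) + 3*s*exp(s) + 2*s - 90*exp(2*s) + exp(s)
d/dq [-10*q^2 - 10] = -20*q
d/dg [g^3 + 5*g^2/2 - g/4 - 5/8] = 3*g^2 + 5*g - 1/4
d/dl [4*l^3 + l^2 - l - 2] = 12*l^2 + 2*l - 1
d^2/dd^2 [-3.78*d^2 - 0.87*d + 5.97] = -7.56000000000000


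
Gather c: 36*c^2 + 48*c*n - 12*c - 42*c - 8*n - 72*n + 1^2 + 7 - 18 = 36*c^2 + c*(48*n - 54) - 80*n - 10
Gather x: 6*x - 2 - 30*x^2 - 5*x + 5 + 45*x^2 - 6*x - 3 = 15*x^2 - 5*x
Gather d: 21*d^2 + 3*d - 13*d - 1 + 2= 21*d^2 - 10*d + 1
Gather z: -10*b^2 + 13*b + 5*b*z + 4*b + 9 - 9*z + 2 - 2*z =-10*b^2 + 17*b + z*(5*b - 11) + 11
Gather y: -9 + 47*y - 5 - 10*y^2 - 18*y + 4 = -10*y^2 + 29*y - 10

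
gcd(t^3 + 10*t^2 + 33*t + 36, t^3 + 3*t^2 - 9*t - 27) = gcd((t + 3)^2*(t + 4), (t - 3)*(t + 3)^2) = t^2 + 6*t + 9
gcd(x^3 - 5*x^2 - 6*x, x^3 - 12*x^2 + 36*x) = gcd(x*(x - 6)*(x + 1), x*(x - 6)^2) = x^2 - 6*x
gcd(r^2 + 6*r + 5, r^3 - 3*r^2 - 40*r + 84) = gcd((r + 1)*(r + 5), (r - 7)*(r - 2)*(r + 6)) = 1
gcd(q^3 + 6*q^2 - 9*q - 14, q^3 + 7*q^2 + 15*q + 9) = q + 1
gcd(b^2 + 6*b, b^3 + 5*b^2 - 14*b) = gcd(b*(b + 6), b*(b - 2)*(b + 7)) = b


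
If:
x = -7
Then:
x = -7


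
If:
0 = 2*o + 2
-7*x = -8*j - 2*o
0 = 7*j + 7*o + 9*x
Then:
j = 67/121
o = -1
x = 42/121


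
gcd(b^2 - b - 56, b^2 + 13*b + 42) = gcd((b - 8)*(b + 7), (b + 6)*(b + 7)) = b + 7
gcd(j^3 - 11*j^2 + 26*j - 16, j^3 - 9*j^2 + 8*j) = j^2 - 9*j + 8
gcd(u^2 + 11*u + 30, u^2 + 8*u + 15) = u + 5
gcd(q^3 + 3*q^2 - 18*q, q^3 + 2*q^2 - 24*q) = q^2 + 6*q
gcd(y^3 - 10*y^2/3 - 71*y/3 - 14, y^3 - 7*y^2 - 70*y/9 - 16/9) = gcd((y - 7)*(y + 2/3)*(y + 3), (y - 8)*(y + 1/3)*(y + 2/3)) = y + 2/3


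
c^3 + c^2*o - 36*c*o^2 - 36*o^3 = (c - 6*o)*(c + o)*(c + 6*o)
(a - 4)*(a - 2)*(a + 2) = a^3 - 4*a^2 - 4*a + 16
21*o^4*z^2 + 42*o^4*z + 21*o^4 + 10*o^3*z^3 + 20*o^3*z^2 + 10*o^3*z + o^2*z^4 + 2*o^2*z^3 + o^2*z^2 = (3*o + z)*(7*o + z)*(o*z + o)^2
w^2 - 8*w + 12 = (w - 6)*(w - 2)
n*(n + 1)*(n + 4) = n^3 + 5*n^2 + 4*n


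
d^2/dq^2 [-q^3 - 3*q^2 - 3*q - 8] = -6*q - 6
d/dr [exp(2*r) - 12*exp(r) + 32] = 2*(exp(r) - 6)*exp(r)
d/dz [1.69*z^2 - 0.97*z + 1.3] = 3.38*z - 0.97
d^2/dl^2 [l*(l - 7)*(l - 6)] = 6*l - 26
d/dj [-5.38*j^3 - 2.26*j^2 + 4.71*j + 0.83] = -16.14*j^2 - 4.52*j + 4.71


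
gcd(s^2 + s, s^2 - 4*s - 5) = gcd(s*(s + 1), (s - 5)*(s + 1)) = s + 1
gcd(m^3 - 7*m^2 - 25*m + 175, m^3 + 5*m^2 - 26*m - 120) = m - 5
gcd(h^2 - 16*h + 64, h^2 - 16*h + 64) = h^2 - 16*h + 64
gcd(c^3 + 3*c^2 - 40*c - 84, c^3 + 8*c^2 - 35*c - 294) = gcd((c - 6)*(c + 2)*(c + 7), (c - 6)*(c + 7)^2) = c^2 + c - 42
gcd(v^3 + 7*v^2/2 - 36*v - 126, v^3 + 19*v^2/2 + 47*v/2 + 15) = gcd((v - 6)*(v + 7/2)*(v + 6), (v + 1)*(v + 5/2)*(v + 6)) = v + 6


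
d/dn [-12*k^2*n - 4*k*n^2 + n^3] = -12*k^2 - 8*k*n + 3*n^2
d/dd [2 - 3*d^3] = -9*d^2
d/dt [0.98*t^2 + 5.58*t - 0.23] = 1.96*t + 5.58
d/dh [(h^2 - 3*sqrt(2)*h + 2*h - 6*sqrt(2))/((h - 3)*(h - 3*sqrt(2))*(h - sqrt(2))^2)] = (-2*h^4 - 3*h^3 + 12*sqrt(2)*h^3 - 24*h^2 + 23*sqrt(2)*h^2 - 114*h - 72*sqrt(2)*h + 90*sqrt(2) + 216)/(h^7 - 9*sqrt(2)*h^6 - 6*h^6 + 69*h^5 + 54*sqrt(2)*h^5 - 360*h^4 - 173*sqrt(2)*h^4 + 672*h^3 + 552*sqrt(2)*h^3 - 864*sqrt(2)*h^2 - 792*h^2 + 216*sqrt(2)*h + 1188*h - 324*sqrt(2))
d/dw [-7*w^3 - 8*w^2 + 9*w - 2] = -21*w^2 - 16*w + 9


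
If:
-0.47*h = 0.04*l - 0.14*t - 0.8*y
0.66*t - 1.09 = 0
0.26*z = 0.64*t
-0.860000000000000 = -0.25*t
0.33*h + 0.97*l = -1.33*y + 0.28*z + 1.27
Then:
No Solution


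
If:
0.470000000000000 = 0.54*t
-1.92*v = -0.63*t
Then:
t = 0.87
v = 0.29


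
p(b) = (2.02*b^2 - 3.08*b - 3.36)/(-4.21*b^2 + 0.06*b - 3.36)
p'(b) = (4.04*b - 3.08)/(-4.21*b^2 + 0.06*b - 3.36) + (8.42*b - 0.06)*(2.02*b^2 - 3.08*b - 3.36)/(-4.21*b^2 + 0.06*b - 3.36)^2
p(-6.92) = -0.56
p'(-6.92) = -0.01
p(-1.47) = -0.44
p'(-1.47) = 0.28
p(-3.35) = -0.58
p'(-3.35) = 0.00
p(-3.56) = -0.58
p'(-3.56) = -0.00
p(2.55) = -0.06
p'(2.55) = -0.19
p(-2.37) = -0.56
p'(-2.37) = 0.05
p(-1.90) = -0.52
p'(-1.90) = 0.13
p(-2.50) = -0.57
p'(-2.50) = 0.04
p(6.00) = -0.33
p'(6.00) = -0.03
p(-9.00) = -0.55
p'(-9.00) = -0.01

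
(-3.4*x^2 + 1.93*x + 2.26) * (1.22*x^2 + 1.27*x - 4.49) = -4.148*x^4 - 1.9634*x^3 + 20.4743*x^2 - 5.7955*x - 10.1474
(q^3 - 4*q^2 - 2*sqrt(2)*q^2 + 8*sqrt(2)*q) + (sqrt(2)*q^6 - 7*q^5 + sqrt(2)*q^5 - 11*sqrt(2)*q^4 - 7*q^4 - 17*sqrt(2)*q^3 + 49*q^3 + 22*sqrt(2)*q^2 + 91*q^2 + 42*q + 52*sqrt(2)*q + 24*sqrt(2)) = sqrt(2)*q^6 - 7*q^5 + sqrt(2)*q^5 - 11*sqrt(2)*q^4 - 7*q^4 - 17*sqrt(2)*q^3 + 50*q^3 + 20*sqrt(2)*q^2 + 87*q^2 + 42*q + 60*sqrt(2)*q + 24*sqrt(2)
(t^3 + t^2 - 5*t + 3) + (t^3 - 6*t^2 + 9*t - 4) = 2*t^3 - 5*t^2 + 4*t - 1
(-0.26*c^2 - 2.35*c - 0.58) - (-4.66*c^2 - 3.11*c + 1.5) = 4.4*c^2 + 0.76*c - 2.08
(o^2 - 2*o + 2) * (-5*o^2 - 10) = -5*o^4 + 10*o^3 - 20*o^2 + 20*o - 20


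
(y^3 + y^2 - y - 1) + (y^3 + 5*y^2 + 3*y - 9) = 2*y^3 + 6*y^2 + 2*y - 10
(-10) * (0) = 0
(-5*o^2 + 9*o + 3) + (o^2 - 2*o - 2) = -4*o^2 + 7*o + 1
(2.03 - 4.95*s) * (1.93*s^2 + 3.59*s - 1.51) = -9.5535*s^3 - 13.8526*s^2 + 14.7622*s - 3.0653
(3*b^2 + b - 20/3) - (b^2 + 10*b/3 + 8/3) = 2*b^2 - 7*b/3 - 28/3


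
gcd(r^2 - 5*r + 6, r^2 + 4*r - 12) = r - 2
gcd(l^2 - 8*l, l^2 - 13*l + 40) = l - 8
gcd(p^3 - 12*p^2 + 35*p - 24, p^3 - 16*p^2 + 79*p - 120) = p^2 - 11*p + 24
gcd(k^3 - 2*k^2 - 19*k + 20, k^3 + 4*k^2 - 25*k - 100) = k^2 - k - 20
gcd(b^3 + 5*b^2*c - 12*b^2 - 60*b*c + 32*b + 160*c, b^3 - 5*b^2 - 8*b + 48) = b - 4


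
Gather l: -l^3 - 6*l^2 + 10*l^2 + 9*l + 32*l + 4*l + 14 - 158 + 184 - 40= -l^3 + 4*l^2 + 45*l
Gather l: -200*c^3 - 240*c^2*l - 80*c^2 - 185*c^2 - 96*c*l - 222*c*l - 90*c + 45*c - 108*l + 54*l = -200*c^3 - 265*c^2 - 45*c + l*(-240*c^2 - 318*c - 54)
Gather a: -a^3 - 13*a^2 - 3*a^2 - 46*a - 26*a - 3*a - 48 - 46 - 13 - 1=-a^3 - 16*a^2 - 75*a - 108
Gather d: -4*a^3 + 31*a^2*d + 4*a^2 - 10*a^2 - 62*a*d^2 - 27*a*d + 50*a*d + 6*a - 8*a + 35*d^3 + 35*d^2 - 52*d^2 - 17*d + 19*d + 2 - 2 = -4*a^3 - 6*a^2 - 2*a + 35*d^3 + d^2*(-62*a - 17) + d*(31*a^2 + 23*a + 2)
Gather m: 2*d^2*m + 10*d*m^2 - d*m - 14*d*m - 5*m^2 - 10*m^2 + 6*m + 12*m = m^2*(10*d - 15) + m*(2*d^2 - 15*d + 18)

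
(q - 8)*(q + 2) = q^2 - 6*q - 16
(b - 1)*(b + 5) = b^2 + 4*b - 5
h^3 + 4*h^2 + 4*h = h*(h + 2)^2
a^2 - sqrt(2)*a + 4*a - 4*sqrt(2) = (a + 4)*(a - sqrt(2))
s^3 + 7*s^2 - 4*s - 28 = (s - 2)*(s + 2)*(s + 7)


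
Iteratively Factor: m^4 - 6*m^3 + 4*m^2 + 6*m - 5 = (m - 1)*(m^3 - 5*m^2 - m + 5) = (m - 1)*(m + 1)*(m^2 - 6*m + 5) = (m - 5)*(m - 1)*(m + 1)*(m - 1)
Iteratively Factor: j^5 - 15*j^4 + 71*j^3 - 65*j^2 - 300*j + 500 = (j - 2)*(j^4 - 13*j^3 + 45*j^2 + 25*j - 250) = (j - 2)*(j + 2)*(j^3 - 15*j^2 + 75*j - 125) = (j - 5)*(j - 2)*(j + 2)*(j^2 - 10*j + 25) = (j - 5)^2*(j - 2)*(j + 2)*(j - 5)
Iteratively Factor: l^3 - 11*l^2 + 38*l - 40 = (l - 4)*(l^2 - 7*l + 10) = (l - 4)*(l - 2)*(l - 5)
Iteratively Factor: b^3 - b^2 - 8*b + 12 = (b - 2)*(b^2 + b - 6) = (b - 2)^2*(b + 3)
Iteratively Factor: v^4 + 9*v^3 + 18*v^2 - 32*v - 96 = (v + 4)*(v^3 + 5*v^2 - 2*v - 24) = (v + 3)*(v + 4)*(v^2 + 2*v - 8) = (v + 3)*(v + 4)^2*(v - 2)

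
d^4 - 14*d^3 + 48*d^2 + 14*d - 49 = (d - 7)^2*(d - 1)*(d + 1)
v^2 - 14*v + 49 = (v - 7)^2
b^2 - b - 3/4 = (b - 3/2)*(b + 1/2)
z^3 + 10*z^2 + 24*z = z*(z + 4)*(z + 6)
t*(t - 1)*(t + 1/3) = t^3 - 2*t^2/3 - t/3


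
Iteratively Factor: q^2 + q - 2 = (q + 2)*(q - 1)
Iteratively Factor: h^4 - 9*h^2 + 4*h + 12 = (h + 3)*(h^3 - 3*h^2 + 4) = (h - 2)*(h + 3)*(h^2 - h - 2) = (h - 2)^2*(h + 3)*(h + 1)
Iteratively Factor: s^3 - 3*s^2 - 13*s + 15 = (s - 1)*(s^2 - 2*s - 15) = (s - 5)*(s - 1)*(s + 3)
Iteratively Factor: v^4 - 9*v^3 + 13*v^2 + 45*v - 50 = (v + 2)*(v^3 - 11*v^2 + 35*v - 25) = (v - 5)*(v + 2)*(v^2 - 6*v + 5) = (v - 5)*(v - 1)*(v + 2)*(v - 5)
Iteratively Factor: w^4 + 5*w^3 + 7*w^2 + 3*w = (w + 3)*(w^3 + 2*w^2 + w) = (w + 1)*(w + 3)*(w^2 + w) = (w + 1)^2*(w + 3)*(w)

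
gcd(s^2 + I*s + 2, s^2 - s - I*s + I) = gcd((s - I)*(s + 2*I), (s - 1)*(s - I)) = s - I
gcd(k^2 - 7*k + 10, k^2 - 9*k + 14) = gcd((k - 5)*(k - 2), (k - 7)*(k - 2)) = k - 2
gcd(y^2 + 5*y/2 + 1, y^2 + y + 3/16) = 1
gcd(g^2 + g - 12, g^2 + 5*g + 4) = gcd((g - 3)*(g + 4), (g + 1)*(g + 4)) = g + 4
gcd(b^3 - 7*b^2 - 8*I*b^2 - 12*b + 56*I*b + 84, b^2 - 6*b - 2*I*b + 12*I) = b - 2*I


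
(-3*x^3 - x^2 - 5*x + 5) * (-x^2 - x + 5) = 3*x^5 + 4*x^4 - 9*x^3 - 5*x^2 - 30*x + 25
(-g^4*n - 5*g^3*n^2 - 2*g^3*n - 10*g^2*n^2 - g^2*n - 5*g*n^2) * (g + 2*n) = -g^5*n - 7*g^4*n^2 - 2*g^4*n - 10*g^3*n^3 - 14*g^3*n^2 - g^3*n - 20*g^2*n^3 - 7*g^2*n^2 - 10*g*n^3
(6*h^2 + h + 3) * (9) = 54*h^2 + 9*h + 27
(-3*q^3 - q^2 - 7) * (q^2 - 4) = -3*q^5 - q^4 + 12*q^3 - 3*q^2 + 28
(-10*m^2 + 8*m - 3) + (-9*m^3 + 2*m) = -9*m^3 - 10*m^2 + 10*m - 3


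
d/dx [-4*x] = -4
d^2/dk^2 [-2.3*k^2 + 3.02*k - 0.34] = -4.60000000000000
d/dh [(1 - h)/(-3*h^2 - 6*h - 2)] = (3*h^2 + 6*h - 6*(h - 1)*(h + 1) + 2)/(3*h^2 + 6*h + 2)^2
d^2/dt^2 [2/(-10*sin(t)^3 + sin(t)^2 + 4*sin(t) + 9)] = 4*((-7*sin(t) + 45*sin(3*t) - 4*cos(2*t))*(-10*sin(t)^3 + sin(t)^2 + 4*sin(t) + 9)/4 + 4*(-15*sin(t)^2 + sin(t) + 2)^2*cos(t)^2)/(-10*sin(t)^3 + sin(t)^2 + 4*sin(t) + 9)^3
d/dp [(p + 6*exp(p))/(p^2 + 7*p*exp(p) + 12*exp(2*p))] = (-(p + 6*exp(p))*(7*p*exp(p) + 2*p + 24*exp(2*p) + 7*exp(p)) + (6*exp(p) + 1)*(p^2 + 7*p*exp(p) + 12*exp(2*p)))/(p^2 + 7*p*exp(p) + 12*exp(2*p))^2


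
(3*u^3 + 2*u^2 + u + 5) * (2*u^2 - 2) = 6*u^5 + 4*u^4 - 4*u^3 + 6*u^2 - 2*u - 10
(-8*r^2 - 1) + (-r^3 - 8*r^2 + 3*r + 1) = -r^3 - 16*r^2 + 3*r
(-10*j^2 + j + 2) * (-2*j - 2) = 20*j^3 + 18*j^2 - 6*j - 4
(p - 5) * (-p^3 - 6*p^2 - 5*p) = -p^4 - p^3 + 25*p^2 + 25*p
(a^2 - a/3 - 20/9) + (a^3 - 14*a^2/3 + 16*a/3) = a^3 - 11*a^2/3 + 5*a - 20/9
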